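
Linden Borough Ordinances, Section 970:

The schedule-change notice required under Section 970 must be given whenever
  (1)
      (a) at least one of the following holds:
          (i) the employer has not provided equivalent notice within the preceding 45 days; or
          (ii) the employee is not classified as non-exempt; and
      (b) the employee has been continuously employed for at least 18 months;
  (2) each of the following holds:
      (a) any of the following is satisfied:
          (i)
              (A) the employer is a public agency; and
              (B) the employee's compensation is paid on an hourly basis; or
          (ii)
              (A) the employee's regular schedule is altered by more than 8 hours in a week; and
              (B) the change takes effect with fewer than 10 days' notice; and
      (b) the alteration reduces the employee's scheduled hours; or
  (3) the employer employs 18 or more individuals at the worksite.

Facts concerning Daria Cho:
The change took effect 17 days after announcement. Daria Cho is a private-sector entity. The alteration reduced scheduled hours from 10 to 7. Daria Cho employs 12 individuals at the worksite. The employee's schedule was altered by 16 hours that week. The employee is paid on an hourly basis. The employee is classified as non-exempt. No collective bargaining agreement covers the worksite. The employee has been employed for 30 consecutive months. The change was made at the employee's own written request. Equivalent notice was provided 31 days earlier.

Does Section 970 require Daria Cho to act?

(i) no recent notice — not satisfied.
(ii) not (non-exempt) — not met.
(a): F OR F → false.
(b) tenure ≥ 18 mo. — satisfied.
(1): F AND T → false.
(A) public agency — fails.
(B) hourly-paid — holds.
(i) = F AND T = false.
(A) schedule shift > 8h — satisfied.
(B) < 10 days' notice — not satisfied.
(ii): T AND F → false.
(a): F OR F → false.
(b) hours reduced — satisfied.
So (2) is not satisfied (F AND T).
(3) ≥ 18 at site — not satisfied.
Overall: F OR F OR F → false.

No — not required.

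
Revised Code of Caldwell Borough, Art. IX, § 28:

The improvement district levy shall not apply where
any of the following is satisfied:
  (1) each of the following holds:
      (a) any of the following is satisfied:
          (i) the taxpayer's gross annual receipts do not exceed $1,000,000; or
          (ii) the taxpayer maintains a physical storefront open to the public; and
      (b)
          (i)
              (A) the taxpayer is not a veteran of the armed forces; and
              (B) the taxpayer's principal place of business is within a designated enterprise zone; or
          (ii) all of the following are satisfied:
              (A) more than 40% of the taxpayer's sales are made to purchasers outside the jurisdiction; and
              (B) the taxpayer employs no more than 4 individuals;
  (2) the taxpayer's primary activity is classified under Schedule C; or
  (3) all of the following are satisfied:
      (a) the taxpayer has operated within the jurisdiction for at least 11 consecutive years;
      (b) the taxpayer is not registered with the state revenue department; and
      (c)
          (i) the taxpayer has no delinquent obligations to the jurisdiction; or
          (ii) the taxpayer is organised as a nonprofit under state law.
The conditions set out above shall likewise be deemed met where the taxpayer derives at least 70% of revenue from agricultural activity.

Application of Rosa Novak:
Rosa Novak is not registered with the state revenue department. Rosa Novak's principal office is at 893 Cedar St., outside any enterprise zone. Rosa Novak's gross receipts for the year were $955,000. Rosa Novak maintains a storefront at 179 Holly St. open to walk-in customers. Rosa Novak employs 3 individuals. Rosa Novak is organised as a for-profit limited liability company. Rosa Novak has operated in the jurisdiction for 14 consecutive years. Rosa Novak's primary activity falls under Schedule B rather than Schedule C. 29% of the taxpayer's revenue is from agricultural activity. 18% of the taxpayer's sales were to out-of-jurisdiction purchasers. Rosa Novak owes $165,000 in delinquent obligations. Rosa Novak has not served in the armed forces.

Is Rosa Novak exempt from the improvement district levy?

(i) receipts ≤ $1,000,000 — holds.
(ii) has storefront — met.
So (a) is satisfied (T OR T).
(A) not (veteran) — met.
(B) in enterprise zone — fails.
So (i) is not satisfied (T AND F).
(A) >40% out-of-jur. sales — not met.
(B) ≤ 4 employees — holds.
(ii) = F AND T = false.
So (b) is not satisfied (F OR F).
So (1) is not satisfied (T AND F).
(2) Schedule C activity — fails.
(a) ≥ 11 yrs in jurisdiction — met.
(b) not (state-registered) — holds.
(i) no delinquency — not met.
(ii) nonprofit — fails.
(c) = F OR F = false.
So (3) is not satisfied (T AND T AND F).
Overall: F OR F OR F → false.
Exception (≥70% agricultural) — not satisfied.
Result: main false OR exception false → false.

No — not exempt.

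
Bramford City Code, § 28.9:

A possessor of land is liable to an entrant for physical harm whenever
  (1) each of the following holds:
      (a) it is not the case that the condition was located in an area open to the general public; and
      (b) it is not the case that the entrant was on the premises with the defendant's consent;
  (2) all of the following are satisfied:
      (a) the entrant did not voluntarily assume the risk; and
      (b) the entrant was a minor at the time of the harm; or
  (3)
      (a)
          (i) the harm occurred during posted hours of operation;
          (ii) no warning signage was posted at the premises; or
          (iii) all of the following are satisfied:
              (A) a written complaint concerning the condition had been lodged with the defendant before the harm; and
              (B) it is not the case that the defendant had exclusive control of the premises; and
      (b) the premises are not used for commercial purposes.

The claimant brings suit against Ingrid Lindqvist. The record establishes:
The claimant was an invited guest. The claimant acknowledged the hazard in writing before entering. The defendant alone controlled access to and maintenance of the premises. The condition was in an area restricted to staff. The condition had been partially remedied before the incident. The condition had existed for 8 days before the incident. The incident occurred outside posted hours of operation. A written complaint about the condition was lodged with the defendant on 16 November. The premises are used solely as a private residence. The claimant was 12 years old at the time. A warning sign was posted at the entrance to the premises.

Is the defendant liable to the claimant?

No — not liable.

(a) not (public area) — met.
(b) not (consent to enter) — not satisfied.
(1) = T AND F = false.
(a) no assumed risk — not satisfied.
(b) entrant a minor — met.
(2) = F AND T = false.
(i) during posted hours — not met.
(ii) no signage posted — fails.
(A) complaint lodged — holds.
(B) not (exclusive control) — not met.
(iii): T AND F → false.
(a): F OR F OR F → false.
(b) not (commercial use) — met.
(3) = F AND T = false.
Overall = F OR F OR F = false.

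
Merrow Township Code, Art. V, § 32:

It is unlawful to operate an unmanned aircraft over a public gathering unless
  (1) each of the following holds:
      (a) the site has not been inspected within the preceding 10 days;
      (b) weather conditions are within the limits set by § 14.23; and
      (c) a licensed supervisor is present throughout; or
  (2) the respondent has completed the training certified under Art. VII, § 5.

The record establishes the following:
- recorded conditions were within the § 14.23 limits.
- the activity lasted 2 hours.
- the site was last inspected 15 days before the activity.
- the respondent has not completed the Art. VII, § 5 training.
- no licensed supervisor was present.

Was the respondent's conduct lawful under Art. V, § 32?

(a) not (site inspected) — satisfied.
(b) weather ok — holds.
(c) supervisor present — fails.
So (1) is not satisfied (T AND T AND F).
(2) training certified — fails.
Overall = F OR F = false.

No — unlawful.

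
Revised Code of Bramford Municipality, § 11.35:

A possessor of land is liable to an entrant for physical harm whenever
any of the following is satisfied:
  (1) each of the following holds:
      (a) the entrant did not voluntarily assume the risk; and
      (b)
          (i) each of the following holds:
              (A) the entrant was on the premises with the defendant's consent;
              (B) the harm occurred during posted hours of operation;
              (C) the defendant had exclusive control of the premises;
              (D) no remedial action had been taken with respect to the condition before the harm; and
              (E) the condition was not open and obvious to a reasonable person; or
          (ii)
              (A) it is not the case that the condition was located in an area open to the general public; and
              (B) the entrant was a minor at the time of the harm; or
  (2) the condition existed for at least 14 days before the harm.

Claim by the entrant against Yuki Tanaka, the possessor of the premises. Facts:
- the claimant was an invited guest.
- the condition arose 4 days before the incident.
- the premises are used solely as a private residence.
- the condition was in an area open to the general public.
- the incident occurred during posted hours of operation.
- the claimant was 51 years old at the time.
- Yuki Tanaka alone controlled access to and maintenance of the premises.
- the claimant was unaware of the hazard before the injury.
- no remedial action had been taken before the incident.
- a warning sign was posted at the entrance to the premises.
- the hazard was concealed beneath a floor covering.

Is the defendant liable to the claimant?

(a) no assumed risk — met.
(A) consent to enter — satisfied.
(B) during posted hours — satisfied.
(C) exclusive control — met.
(D) no remedial action — satisfied.
(E) not open/obvious — satisfied.
So (i) is satisfied (T AND T AND T AND T AND T).
(A) not (public area) — not met.
(B) entrant a minor — not met.
So (ii) is not satisfied (F AND F).
(b) = T OR F = true.
So (1) is satisfied (T AND T).
(2) condition ≥14 days old — not satisfied.
So Overall is satisfied (T OR F).

Yes — liable.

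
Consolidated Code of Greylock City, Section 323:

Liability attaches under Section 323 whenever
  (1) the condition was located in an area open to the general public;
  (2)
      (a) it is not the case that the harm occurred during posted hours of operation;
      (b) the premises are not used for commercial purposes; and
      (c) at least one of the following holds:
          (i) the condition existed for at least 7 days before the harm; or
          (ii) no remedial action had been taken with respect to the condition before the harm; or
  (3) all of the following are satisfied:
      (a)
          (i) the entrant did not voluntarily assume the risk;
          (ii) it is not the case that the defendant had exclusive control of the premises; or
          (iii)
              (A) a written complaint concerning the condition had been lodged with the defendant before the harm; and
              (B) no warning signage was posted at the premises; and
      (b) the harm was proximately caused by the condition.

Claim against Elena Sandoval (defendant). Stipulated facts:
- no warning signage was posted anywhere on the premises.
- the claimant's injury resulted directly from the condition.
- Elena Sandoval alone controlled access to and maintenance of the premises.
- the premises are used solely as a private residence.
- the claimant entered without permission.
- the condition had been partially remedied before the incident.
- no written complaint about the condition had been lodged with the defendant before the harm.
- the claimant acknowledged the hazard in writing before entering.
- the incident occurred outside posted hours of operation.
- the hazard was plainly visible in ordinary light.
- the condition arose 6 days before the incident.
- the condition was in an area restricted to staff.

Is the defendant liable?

(1) public area — fails.
(a) not (during posted hours) — satisfied.
(b) not (commercial use) — holds.
(i) condition ≥7 days old — not met.
(ii) no remedial action — fails.
(c) = F OR F = false.
(2) = T AND T AND F = false.
(i) no assumed risk — fails.
(ii) not (exclusive control) — not met.
(A) complaint lodged — fails.
(B) no signage posted — holds.
(iii) = F AND T = false.
(a) = F OR F OR F = false.
(b) proximate cause — satisfied.
(3): F AND T → false.
So Overall is not satisfied (F OR F OR F).

No — not liable.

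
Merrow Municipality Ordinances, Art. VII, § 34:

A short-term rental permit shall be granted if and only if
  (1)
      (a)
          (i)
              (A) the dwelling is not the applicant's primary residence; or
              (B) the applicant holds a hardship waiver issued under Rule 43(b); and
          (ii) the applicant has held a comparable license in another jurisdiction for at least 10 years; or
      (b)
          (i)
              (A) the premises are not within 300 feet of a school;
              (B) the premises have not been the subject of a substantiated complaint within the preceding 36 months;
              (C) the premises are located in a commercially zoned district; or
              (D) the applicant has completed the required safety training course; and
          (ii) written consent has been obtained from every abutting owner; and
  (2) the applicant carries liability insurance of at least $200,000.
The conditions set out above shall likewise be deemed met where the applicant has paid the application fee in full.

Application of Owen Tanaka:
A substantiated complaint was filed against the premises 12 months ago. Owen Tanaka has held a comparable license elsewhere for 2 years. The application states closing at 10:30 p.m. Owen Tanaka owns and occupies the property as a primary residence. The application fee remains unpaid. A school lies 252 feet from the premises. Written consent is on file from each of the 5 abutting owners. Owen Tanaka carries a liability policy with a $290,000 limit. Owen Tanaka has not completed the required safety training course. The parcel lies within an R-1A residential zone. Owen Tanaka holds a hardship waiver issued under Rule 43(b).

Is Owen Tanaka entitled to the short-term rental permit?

No — denied.

(A) not (primary residence) — not met.
(B) hardship waiver — met.
So (i) is satisfied (F OR T).
(ii) prior license ≥ 10 yr — fails.
(a): T AND F → false.
(A) ≥300 ft from school — not satisfied.
(B) no complaint in 36 mo. — not satisfied.
(C) commercially zoned — fails.
(D) safety training — not met.
So (i) is not satisfied (F OR F OR F OR F).
(ii) all abutters consent — met.
So (b) is not satisfied (F AND T).
(1) = F OR F = false.
(2) insurance ≥ $200,000 — satisfied.
Overall: F AND T → false.
Exception (fee paid) — not satisfied.
Result: main false OR exception false → false.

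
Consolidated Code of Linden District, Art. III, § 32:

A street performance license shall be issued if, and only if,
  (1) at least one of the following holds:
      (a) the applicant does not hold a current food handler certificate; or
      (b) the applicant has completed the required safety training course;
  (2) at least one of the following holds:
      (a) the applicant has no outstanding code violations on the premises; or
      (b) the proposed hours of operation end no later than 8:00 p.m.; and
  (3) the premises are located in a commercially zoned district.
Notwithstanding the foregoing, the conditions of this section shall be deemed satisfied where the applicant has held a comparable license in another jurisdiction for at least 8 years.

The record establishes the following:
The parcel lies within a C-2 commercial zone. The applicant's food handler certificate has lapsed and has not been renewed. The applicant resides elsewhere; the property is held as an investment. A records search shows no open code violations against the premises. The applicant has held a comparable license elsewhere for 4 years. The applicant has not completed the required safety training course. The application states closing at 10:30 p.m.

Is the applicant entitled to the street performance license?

(a) not (food handler cert.) — met.
(b) safety training — not satisfied.
So (1) is satisfied (T OR F).
(a) no code violations — met.
(b) closes by 8 p.m. — not met.
(2) = T OR F = true.
(3) commercially zoned — met.
So Overall is satisfied (T AND T AND T).
Exception (prior license ≥ 8 yr) — not satisfied.
Result: main true OR exception false → true.

Yes — granted.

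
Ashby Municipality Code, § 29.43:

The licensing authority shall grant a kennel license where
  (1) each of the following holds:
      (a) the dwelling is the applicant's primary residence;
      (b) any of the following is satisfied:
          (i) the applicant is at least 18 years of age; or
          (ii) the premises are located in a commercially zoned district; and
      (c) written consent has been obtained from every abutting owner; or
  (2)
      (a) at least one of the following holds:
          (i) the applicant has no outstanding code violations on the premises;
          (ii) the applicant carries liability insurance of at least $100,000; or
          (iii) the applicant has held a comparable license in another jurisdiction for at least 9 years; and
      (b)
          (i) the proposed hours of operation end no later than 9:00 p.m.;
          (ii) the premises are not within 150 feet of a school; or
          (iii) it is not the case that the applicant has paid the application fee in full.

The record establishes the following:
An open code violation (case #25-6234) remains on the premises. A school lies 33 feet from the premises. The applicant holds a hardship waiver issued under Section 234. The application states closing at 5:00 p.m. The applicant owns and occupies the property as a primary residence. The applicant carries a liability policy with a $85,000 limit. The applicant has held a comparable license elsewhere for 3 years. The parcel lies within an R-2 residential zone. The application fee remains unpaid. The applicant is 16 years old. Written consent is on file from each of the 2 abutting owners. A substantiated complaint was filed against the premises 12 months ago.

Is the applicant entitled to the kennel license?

(a) primary residence — met.
(i) age ≥ 18 — not met.
(ii) commercially zoned — not met.
(b) = F OR F = false.
(c) all abutters consent — satisfied.
(1) = T AND F AND T = false.
(i) no code violations — fails.
(ii) insurance ≥ $100,000 — not met.
(iii) prior license ≥ 9 yr — fails.
(a) = F OR F OR F = false.
(i) closes by 9 p.m. — met.
(ii) ≥150 ft from school — not met.
(iii) not (fee paid) — met.
So (b) is satisfied (T OR F OR T).
(2): F AND T → false.
Overall = F OR F = false.

No — denied.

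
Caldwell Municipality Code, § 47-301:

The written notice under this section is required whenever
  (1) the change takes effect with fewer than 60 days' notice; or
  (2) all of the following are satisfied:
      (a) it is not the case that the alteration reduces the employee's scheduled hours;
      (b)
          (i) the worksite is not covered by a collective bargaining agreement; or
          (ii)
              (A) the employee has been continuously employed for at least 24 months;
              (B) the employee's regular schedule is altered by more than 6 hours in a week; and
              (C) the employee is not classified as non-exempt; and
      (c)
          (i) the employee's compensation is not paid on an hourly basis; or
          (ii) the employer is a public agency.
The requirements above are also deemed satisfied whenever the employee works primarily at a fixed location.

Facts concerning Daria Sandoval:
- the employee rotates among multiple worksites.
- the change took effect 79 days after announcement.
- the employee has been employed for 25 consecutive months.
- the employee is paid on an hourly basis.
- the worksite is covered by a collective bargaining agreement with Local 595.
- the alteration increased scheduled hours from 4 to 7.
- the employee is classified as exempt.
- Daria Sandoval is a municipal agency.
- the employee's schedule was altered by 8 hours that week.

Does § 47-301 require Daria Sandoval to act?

Yes — required.

(1) < 60 days' notice — not met.
(a) not (hours reduced) — met.
(i) no CBA — fails.
(A) tenure ≥ 24 mo. — holds.
(B) schedule shift > 6h — satisfied.
(C) not (non-exempt) — satisfied.
So (ii) is satisfied (T AND T AND T).
(b) = F OR T = true.
(i) not (hourly-paid) — not satisfied.
(ii) public agency — holds.
(c) = F OR T = true.
So (2) is satisfied (T AND T AND T).
Overall = F OR T = true.
Exception (fixed location) — not satisfied.
Result: main true OR exception false → true.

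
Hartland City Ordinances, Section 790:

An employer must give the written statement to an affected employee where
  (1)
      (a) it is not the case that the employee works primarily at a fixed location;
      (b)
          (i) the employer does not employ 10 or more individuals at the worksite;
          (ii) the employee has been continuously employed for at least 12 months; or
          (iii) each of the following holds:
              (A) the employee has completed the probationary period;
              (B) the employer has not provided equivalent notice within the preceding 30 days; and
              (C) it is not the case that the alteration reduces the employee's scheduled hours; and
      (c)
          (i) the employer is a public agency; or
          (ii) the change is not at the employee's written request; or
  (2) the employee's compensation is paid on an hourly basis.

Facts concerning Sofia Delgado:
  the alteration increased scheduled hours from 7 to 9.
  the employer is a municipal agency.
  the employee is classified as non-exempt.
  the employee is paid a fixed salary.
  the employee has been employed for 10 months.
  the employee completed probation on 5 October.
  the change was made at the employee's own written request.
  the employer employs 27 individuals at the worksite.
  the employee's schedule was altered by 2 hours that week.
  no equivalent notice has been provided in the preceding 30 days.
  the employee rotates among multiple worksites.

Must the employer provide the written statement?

(a) not (fixed location) — holds.
(i) not (≥ 10 at site) — not satisfied.
(ii) tenure ≥ 12 mo. — fails.
(A) past probation — holds.
(B) no recent notice — holds.
(C) not (hours reduced) — holds.
(iii) = T AND T AND T = true.
(b): F OR F OR T → true.
(i) public agency — satisfied.
(ii) not employee-requested — not met.
(c) = T OR F = true.
(1) = T AND T AND T = true.
(2) hourly-paid — fails.
Overall: T OR F → true.

Yes — required.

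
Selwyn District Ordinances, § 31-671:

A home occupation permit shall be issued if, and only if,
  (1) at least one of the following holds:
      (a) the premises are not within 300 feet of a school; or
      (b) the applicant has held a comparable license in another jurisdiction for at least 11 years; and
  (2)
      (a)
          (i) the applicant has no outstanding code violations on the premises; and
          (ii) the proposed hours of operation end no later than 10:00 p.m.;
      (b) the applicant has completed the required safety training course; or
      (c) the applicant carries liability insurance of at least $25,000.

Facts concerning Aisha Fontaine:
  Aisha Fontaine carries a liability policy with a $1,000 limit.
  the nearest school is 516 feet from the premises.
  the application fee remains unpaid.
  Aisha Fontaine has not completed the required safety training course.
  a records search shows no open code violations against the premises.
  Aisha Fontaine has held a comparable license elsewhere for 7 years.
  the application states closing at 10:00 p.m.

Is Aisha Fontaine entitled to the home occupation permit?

(a) ≥300 ft from school — satisfied.
(b) prior license ≥ 11 yr — fails.
So (1) is satisfied (T OR F).
(i) no code violations — met.
(ii) closes by 10 p.m. — holds.
(a) = T AND T = true.
(b) safety training — not satisfied.
(c) insurance ≥ $25,000 — not satisfied.
(2) = T OR F OR F = true.
So Overall is satisfied (T AND T).

Yes — granted.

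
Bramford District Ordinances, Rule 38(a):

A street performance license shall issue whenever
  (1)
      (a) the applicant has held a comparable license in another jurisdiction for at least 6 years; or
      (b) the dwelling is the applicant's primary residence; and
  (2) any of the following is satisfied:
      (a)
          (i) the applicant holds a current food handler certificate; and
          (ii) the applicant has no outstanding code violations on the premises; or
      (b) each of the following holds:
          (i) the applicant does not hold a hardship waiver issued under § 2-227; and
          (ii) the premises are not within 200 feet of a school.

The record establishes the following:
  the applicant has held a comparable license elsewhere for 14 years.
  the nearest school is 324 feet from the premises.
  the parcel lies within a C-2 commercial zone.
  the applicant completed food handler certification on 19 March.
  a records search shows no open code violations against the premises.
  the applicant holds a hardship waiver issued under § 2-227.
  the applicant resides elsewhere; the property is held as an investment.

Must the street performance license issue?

Yes — granted.

(a) prior license ≥ 6 yr — met.
(b) primary residence — not met.
(1): T OR F → true.
(i) food handler cert. — satisfied.
(ii) no code violations — met.
So (a) is satisfied (T AND T).
(i) not (hardship waiver) — not met.
(ii) ≥200 ft from school — satisfied.
So (b) is not satisfied (F AND T).
(2): T OR F → true.
Overall = T AND T = true.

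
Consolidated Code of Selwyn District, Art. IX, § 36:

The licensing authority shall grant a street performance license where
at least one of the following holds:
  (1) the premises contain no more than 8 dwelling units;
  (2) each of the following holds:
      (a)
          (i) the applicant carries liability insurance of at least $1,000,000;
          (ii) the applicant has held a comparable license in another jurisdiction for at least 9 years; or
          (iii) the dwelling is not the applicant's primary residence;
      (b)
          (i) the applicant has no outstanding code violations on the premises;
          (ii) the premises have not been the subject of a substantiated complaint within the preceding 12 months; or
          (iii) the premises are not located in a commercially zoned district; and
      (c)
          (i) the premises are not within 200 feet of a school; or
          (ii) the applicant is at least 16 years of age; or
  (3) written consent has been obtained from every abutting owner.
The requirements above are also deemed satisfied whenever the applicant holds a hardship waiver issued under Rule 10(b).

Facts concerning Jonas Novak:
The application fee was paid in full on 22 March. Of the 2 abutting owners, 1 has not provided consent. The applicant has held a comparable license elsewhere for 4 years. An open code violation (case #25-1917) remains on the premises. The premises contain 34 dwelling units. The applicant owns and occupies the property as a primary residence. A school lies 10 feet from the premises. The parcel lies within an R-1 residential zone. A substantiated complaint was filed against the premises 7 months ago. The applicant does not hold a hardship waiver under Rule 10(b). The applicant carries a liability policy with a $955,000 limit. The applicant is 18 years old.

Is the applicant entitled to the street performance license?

(1) ≤ 8 units — not satisfied.
(i) insurance ≥ $1,000,000 — not met.
(ii) prior license ≥ 9 yr — fails.
(iii) not (primary residence) — not met.
(a): F OR F OR F → false.
(i) no code violations — fails.
(ii) no complaint in 12 mo. — fails.
(iii) not (commercially zoned) — met.
(b): F OR F OR T → true.
(i) ≥200 ft from school — not met.
(ii) age ≥ 16 — satisfied.
So (c) is satisfied (F OR T).
(2): F AND T AND T → false.
(3) all abutters consent — fails.
Overall = F OR F OR F = false.
Exception (hardship waiver) — not satisfied.
Result: main false OR exception false → false.

No — denied.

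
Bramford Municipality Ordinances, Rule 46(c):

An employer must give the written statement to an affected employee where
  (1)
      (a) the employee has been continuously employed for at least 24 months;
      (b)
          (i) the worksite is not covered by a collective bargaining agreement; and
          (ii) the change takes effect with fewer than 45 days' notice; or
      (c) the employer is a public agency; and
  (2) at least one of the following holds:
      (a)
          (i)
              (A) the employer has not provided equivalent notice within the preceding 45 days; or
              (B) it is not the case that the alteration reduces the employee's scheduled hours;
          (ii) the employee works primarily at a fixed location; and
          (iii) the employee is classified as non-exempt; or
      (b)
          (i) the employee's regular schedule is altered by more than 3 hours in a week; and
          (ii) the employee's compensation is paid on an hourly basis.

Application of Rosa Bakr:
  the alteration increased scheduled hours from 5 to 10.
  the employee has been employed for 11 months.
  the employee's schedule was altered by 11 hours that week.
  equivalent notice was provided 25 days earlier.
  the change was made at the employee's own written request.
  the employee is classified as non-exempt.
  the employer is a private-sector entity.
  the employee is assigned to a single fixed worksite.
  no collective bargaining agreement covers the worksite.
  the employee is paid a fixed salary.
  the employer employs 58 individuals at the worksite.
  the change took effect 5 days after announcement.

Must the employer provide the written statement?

Yes — required.

(a) tenure ≥ 24 mo. — fails.
(i) no CBA — satisfied.
(ii) < 45 days' notice — met.
(b) = T AND T = true.
(c) public agency — not met.
So (1) is satisfied (F OR T OR F).
(A) no recent notice — not met.
(B) not (hours reduced) — satisfied.
So (i) is satisfied (F OR T).
(ii) fixed location — met.
(iii) non-exempt — holds.
So (a) is satisfied (T AND T AND T).
(i) schedule shift > 3h — holds.
(ii) hourly-paid — fails.
(b) = T AND F = false.
(2) = T OR F = true.
So Overall is satisfied (T AND T).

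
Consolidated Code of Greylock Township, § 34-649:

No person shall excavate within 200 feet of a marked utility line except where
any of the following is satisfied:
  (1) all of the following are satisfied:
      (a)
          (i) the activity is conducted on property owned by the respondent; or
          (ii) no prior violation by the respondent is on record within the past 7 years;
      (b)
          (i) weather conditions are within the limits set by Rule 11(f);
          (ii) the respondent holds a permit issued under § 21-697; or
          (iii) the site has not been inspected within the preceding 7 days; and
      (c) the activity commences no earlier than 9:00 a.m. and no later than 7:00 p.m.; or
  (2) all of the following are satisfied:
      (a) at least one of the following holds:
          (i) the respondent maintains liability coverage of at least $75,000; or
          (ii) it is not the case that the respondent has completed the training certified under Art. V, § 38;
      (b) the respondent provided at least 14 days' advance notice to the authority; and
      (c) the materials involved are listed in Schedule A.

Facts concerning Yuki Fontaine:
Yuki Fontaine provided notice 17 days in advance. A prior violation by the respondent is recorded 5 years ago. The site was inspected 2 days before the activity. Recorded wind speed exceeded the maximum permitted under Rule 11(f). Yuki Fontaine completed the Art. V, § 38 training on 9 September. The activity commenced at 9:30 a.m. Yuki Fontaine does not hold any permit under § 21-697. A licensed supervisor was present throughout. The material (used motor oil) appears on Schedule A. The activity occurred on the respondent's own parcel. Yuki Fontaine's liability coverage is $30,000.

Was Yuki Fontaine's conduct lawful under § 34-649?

(i) own property — holds.
(ii) no prior violation — fails.
(a) = T OR F = true.
(i) weather ok — not satisfied.
(ii) holds permit — fails.
(iii) not (site inspected) — fails.
So (b) is not satisfied (F OR F OR F).
(c) start within hours — satisfied.
(1): T AND F AND T → false.
(i) coverage ≥ $75,000 — not met.
(ii) not (training certified) — not satisfied.
(a) = F OR F = false.
(b) ≥14 days' notice — satisfied.
(c) Schedule A material — satisfied.
So (2) is not satisfied (F AND T AND T).
Overall: F OR F → false.

No — unlawful.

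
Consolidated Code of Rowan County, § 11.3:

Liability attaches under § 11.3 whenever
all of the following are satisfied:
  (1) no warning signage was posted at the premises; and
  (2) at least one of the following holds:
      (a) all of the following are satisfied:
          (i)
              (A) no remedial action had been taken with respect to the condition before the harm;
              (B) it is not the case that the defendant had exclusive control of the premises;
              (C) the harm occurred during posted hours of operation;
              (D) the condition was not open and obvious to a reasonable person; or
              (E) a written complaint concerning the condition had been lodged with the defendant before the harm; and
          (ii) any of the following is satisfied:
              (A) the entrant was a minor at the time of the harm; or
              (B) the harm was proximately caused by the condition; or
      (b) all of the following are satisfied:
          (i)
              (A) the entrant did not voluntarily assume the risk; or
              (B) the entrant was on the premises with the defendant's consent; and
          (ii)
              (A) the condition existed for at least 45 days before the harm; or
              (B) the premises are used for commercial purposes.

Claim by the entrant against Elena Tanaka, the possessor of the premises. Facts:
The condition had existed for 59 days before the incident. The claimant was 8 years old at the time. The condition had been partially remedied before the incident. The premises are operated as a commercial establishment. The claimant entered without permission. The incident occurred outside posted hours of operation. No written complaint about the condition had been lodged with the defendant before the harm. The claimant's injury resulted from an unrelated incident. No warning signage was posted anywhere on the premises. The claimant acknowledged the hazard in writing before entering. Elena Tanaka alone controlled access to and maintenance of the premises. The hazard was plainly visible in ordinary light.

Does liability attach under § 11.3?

No — not liable.

(1) no signage posted — holds.
(A) no remedial action — not met.
(B) not (exclusive control) — fails.
(C) during posted hours — not satisfied.
(D) not open/obvious — not met.
(E) complaint lodged — fails.
(i) = F OR F OR F OR F OR F = false.
(A) entrant a minor — satisfied.
(B) proximate cause — fails.
(ii): T OR F → true.
(a): F AND T → false.
(A) no assumed risk — not met.
(B) consent to enter — not met.
(i) = F OR F = false.
(A) condition ≥45 days old — holds.
(B) commercial use — met.
(ii) = T OR T = true.
So (b) is not satisfied (F AND T).
(2) = F OR F = false.
Overall = T AND F = false.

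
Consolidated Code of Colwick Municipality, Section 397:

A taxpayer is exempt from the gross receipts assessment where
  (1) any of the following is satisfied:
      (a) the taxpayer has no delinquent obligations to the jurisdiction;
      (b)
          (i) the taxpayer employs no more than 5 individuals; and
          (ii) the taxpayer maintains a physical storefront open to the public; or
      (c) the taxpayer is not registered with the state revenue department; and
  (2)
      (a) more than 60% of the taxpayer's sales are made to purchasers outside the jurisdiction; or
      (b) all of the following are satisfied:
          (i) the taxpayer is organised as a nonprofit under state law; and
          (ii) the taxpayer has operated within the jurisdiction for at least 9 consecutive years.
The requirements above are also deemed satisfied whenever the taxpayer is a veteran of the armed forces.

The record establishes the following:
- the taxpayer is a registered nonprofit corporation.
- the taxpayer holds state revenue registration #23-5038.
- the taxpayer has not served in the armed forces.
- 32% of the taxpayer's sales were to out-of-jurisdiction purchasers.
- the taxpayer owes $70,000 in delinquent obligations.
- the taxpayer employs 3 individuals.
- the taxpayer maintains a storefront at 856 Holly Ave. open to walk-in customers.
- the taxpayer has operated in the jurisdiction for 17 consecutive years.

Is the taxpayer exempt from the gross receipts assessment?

Yes — exempt.

(a) no delinquency — fails.
(i) ≤ 5 employees — met.
(ii) has storefront — met.
(b) = T AND T = true.
(c) not (state-registered) — not satisfied.
So (1) is satisfied (F OR T OR F).
(a) >60% out-of-jur. sales — not satisfied.
(i) nonprofit — holds.
(ii) ≥ 9 yrs in jurisdiction — met.
(b): T AND T → true.
So (2) is satisfied (F OR T).
Overall: T AND T → true.
Exception (veteran) — not satisfied.
Result: main true OR exception false → true.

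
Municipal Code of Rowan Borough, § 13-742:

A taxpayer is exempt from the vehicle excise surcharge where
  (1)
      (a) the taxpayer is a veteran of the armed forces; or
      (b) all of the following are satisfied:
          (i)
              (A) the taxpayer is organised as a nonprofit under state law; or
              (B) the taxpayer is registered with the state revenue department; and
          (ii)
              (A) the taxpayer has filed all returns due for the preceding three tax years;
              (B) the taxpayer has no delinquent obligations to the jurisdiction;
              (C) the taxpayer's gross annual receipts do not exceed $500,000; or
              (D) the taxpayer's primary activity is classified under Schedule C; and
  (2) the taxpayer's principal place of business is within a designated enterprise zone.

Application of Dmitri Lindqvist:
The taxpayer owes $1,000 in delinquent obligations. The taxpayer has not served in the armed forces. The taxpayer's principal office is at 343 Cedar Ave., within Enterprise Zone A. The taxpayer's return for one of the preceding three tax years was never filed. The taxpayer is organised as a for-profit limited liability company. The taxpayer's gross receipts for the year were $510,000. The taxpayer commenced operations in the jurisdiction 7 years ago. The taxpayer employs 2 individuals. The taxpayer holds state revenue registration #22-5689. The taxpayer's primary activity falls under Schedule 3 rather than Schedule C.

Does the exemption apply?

No — not exempt.

(a) veteran — fails.
(A) nonprofit — fails.
(B) state-registered — met.
(i): F OR T → true.
(A) returns current — fails.
(B) no delinquency — not satisfied.
(C) receipts ≤ $500,000 — not met.
(D) Schedule C activity — not satisfied.
So (ii) is not satisfied (F OR F OR F OR F).
(b) = T AND F = false.
(1) = F OR F = false.
(2) in enterprise zone — holds.
Overall: F AND T → false.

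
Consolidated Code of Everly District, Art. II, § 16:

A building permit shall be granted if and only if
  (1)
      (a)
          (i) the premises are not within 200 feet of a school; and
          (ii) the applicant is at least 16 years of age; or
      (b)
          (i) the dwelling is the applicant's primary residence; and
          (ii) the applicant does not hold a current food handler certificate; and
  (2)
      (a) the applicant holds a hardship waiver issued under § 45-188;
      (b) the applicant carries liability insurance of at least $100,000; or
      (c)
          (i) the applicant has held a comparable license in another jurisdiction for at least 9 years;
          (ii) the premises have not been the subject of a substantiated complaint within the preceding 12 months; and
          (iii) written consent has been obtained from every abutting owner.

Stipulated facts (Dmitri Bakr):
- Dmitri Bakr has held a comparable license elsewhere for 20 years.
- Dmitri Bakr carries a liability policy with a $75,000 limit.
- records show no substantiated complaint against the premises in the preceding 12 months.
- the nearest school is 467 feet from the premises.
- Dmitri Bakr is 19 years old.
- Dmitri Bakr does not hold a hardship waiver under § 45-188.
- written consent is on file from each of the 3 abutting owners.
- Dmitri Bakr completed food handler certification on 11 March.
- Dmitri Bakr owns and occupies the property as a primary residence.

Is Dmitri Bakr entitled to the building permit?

(i) ≥200 ft from school — met.
(ii) age ≥ 16 — satisfied.
(a): T AND T → true.
(i) primary residence — met.
(ii) not (food handler cert.) — fails.
(b) = T AND F = false.
So (1) is satisfied (T OR F).
(a) hardship waiver — not satisfied.
(b) insurance ≥ $100,000 — fails.
(i) prior license ≥ 9 yr — holds.
(ii) no complaint in 12 mo. — holds.
(iii) all abutters consent — satisfied.
(c) = T AND T AND T = true.
(2) = F OR F OR T = true.
Overall: T AND T → true.

Yes — granted.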